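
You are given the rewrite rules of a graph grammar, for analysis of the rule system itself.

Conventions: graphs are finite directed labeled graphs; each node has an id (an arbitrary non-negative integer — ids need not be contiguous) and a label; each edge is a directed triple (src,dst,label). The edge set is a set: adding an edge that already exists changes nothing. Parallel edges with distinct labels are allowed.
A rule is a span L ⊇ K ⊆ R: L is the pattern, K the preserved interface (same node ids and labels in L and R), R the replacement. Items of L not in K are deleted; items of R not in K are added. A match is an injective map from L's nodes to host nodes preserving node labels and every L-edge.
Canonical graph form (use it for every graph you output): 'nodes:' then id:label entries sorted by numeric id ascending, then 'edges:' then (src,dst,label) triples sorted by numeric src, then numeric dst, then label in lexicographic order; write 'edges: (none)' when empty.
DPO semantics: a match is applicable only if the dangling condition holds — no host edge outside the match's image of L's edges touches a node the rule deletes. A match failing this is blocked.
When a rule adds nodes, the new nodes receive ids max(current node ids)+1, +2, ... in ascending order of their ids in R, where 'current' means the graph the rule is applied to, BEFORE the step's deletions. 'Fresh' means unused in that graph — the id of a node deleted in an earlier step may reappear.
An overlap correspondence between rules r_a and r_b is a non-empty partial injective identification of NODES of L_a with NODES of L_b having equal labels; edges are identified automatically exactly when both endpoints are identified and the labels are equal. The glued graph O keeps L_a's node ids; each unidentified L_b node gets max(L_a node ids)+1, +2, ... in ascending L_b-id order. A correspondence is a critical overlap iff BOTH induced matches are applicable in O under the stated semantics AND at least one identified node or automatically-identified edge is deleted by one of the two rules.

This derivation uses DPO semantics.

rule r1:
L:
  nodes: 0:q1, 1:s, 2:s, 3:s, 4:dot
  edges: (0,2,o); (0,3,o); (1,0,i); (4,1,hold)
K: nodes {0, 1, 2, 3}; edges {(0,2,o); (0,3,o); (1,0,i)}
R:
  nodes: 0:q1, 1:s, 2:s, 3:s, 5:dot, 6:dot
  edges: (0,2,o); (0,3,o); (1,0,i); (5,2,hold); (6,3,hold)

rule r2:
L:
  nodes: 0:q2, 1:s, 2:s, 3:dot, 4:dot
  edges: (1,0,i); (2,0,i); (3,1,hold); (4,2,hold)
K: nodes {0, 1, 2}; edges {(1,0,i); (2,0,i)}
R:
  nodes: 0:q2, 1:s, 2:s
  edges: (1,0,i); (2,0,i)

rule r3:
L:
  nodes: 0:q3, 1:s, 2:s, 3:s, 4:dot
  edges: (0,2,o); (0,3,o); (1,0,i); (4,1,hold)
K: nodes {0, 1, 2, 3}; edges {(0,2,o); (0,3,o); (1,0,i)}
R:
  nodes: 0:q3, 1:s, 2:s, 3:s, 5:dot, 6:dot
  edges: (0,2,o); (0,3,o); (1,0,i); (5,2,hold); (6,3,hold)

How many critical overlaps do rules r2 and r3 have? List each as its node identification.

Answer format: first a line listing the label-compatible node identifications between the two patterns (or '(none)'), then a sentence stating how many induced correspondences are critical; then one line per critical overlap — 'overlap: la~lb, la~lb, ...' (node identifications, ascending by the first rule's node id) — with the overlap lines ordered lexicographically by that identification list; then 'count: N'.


label-compatible node identifications between L(r2) and L(r3): 1~1, 1~2, 1~3, 2~1, 2~2, 2~3, 3~4, 4~4
6 of the induced correspondences are critical overlaps of r2 and r3.
overlap: 1~1, 2~2, 3~4
overlap: 1~1, 2~3, 3~4
overlap: 1~1, 3~4
overlap: 1~2, 2~1, 4~4
overlap: 1~3, 2~1, 4~4
overlap: 2~1, 4~4
count: 6


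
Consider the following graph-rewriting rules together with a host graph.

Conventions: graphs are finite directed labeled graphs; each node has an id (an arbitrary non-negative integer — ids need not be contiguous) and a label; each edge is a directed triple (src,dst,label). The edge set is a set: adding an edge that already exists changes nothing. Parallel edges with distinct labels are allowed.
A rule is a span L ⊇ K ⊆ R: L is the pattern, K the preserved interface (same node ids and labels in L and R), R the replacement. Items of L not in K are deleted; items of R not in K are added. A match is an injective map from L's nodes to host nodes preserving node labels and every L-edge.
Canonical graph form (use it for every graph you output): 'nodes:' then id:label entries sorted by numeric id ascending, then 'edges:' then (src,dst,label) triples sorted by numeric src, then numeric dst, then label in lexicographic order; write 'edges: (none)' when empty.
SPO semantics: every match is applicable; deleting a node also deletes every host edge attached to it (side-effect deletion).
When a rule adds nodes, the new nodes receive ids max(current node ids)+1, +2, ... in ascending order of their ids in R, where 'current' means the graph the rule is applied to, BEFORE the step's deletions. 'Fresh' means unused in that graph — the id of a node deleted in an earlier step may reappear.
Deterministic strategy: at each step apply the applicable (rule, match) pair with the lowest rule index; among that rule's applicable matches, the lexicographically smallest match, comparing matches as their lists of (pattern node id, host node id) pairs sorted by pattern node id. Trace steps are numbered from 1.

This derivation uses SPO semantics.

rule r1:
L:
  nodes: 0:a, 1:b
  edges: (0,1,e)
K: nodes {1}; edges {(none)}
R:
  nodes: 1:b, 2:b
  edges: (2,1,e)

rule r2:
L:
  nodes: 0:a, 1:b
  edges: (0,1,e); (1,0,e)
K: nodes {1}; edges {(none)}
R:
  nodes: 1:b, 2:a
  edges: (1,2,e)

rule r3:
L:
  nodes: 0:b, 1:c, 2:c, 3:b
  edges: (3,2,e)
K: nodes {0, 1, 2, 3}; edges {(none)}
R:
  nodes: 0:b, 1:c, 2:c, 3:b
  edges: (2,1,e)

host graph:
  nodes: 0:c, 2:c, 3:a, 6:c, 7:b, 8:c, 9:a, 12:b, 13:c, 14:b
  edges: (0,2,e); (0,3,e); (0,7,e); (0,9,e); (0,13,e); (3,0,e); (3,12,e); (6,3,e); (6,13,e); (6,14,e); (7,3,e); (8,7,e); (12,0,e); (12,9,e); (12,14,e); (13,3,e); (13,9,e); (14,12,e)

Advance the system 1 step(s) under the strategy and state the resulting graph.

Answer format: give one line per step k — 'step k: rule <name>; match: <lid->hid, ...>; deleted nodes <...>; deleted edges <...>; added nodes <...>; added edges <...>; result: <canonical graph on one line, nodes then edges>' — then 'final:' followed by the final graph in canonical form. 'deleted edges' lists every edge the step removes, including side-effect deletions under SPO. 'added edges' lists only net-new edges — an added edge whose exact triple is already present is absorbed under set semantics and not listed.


step 1: rule r1; match: 0->3, 1->12; deleted nodes 3; deleted edges (0,3,e); (3,0,e); (3,12,e); (6,3,e); (7,3,e); (13,3,e); added nodes 15; added edges (15,12,e); result: nodes: 0:c, 2:c, 6:c, 7:b, 8:c, 9:a, 12:b, 13:c, 14:b, 15:b edges: (0,2,e); (0,7,e); (0,9,e); (0,13,e); (6,13,e); (6,14,e); (8,7,e); (12,0,e); (12,9,e); (12,14,e); (13,9,e); (14,12,e); (15,12,e)
final:
nodes: 0:c, 2:c, 6:c, 7:b, 8:c, 9:a, 12:b, 13:c, 14:b, 15:b
edges: (0,2,e); (0,7,e); (0,9,e); (0,13,e); (6,13,e); (6,14,e); (8,7,e); (12,0,e); (12,9,e); (12,14,e); (13,9,e); (14,12,e); (15,12,e)


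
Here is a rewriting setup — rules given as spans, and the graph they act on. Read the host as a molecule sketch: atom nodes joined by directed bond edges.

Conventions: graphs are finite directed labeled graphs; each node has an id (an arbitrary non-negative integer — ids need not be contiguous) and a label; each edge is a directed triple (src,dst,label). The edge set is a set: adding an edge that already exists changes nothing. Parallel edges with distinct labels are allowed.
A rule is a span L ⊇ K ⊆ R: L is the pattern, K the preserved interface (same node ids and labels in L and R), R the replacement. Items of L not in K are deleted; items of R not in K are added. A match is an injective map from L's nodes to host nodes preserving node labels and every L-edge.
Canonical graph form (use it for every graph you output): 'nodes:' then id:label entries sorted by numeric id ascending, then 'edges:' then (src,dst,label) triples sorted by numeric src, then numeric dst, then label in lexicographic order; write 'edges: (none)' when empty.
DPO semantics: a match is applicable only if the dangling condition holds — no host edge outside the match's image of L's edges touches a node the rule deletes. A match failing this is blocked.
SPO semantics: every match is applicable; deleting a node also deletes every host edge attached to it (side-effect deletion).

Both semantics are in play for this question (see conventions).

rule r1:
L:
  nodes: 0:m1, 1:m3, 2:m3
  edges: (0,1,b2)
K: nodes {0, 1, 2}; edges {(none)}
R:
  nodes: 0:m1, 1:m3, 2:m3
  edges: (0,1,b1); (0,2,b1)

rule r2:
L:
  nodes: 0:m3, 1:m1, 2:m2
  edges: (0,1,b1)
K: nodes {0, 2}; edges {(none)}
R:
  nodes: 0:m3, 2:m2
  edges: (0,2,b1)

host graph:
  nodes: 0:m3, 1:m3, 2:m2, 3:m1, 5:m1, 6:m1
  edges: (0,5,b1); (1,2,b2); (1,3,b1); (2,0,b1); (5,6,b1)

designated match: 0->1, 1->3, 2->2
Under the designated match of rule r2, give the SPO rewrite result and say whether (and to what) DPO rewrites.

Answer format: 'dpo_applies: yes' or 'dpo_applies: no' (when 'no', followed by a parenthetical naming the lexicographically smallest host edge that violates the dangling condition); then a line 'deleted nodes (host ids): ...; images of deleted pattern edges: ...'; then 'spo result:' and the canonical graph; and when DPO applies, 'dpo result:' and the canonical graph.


dpo_applies: yes
deleted nodes (host ids): 3; images of deleted pattern edges: (1,3,b1)
spo result:
nodes: 0:m3, 1:m3, 2:m2, 5:m1, 6:m1
edges: (0,5,b1); (1,2,b1); (1,2,b2); (2,0,b1); (5,6,b1)
dpo result:
nodes: 0:m3, 1:m3, 2:m2, 5:m1, 6:m1
edges: (0,5,b1); (1,2,b1); (1,2,b2); (2,0,b1); (5,6,b1)


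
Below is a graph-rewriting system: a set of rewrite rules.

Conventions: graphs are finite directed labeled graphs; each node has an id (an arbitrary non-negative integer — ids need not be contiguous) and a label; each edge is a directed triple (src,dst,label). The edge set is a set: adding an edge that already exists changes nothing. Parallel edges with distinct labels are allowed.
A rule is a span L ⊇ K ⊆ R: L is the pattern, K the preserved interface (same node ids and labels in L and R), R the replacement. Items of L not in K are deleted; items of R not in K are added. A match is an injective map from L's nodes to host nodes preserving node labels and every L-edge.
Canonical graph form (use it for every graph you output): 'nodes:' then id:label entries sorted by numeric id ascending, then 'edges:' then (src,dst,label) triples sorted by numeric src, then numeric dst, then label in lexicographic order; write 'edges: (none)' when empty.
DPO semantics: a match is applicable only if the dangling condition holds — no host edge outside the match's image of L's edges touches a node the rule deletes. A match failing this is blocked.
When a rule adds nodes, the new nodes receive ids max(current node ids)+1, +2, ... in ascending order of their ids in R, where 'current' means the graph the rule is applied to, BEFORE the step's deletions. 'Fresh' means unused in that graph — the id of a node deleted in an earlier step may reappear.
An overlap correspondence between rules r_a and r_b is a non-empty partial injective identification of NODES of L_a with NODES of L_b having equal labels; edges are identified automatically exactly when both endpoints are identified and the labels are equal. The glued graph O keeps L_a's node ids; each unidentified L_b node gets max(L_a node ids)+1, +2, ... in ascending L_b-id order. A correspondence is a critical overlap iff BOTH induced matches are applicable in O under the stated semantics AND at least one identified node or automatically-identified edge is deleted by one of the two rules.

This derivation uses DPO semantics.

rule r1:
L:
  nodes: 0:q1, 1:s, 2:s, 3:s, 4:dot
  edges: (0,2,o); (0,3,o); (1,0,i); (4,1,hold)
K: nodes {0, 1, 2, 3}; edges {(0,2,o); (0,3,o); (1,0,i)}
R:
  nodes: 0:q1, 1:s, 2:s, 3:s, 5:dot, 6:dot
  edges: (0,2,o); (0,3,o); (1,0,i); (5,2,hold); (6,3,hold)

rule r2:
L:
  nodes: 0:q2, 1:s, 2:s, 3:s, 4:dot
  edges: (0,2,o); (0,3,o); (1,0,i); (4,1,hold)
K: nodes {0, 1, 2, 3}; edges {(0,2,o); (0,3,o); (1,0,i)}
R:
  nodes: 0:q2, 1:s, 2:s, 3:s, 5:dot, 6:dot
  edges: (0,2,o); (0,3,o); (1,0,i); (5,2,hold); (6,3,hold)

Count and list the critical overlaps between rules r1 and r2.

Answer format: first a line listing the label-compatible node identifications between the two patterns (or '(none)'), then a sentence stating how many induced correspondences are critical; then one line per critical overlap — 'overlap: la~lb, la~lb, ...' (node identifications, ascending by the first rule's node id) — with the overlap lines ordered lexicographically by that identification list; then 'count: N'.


label-compatible node identifications between L(r1) and L(r2): 1~1, 1~2, 1~3, 2~1, 2~2, 2~3, 3~1, 3~2, 3~3, 4~4
7 of the induced correspondences are critical overlaps of r1 and r2.
overlap: 1~1, 2~2, 3~3, 4~4
overlap: 1~1, 2~2, 4~4
overlap: 1~1, 2~3, 3~2, 4~4
overlap: 1~1, 2~3, 4~4
overlap: 1~1, 3~2, 4~4
overlap: 1~1, 3~3, 4~4
overlap: 1~1, 4~4
count: 7


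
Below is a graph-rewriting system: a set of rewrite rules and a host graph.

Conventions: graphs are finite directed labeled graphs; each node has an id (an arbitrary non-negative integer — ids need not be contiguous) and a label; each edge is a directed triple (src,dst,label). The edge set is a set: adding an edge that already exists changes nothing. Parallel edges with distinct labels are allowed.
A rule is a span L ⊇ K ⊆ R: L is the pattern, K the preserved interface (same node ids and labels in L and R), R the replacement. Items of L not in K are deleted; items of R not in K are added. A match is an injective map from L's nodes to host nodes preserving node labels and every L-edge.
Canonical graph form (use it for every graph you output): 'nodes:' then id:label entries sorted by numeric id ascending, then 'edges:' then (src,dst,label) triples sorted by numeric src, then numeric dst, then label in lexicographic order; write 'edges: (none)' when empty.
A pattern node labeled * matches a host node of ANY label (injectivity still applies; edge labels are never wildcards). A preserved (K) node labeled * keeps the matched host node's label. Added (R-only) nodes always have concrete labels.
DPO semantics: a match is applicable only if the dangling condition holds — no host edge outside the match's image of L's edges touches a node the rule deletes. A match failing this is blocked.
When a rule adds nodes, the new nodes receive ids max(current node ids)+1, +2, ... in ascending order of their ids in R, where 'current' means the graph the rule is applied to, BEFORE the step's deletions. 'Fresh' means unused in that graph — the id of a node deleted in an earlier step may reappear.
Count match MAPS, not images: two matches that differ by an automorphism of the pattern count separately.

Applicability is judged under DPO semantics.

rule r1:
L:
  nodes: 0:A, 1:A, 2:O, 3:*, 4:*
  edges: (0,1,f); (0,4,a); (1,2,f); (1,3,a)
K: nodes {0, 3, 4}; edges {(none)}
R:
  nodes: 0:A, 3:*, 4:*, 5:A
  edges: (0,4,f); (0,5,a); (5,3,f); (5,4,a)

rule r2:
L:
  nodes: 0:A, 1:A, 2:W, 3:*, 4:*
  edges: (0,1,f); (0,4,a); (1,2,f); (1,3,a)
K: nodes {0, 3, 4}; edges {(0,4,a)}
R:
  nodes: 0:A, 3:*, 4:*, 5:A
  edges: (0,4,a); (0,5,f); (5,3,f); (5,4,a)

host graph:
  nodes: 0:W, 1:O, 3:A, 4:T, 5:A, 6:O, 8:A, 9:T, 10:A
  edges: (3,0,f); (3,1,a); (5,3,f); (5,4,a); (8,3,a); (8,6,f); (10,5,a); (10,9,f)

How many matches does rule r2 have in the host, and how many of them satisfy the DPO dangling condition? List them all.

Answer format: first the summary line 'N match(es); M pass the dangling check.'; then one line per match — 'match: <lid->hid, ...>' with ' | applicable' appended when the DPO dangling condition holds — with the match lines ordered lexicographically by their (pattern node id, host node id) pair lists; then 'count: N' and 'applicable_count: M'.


1 match(es); 0 pass the dangling check.
match: 0->5, 1->3, 2->0, 3->1, 4->4
count: 1
applicable_count: 0


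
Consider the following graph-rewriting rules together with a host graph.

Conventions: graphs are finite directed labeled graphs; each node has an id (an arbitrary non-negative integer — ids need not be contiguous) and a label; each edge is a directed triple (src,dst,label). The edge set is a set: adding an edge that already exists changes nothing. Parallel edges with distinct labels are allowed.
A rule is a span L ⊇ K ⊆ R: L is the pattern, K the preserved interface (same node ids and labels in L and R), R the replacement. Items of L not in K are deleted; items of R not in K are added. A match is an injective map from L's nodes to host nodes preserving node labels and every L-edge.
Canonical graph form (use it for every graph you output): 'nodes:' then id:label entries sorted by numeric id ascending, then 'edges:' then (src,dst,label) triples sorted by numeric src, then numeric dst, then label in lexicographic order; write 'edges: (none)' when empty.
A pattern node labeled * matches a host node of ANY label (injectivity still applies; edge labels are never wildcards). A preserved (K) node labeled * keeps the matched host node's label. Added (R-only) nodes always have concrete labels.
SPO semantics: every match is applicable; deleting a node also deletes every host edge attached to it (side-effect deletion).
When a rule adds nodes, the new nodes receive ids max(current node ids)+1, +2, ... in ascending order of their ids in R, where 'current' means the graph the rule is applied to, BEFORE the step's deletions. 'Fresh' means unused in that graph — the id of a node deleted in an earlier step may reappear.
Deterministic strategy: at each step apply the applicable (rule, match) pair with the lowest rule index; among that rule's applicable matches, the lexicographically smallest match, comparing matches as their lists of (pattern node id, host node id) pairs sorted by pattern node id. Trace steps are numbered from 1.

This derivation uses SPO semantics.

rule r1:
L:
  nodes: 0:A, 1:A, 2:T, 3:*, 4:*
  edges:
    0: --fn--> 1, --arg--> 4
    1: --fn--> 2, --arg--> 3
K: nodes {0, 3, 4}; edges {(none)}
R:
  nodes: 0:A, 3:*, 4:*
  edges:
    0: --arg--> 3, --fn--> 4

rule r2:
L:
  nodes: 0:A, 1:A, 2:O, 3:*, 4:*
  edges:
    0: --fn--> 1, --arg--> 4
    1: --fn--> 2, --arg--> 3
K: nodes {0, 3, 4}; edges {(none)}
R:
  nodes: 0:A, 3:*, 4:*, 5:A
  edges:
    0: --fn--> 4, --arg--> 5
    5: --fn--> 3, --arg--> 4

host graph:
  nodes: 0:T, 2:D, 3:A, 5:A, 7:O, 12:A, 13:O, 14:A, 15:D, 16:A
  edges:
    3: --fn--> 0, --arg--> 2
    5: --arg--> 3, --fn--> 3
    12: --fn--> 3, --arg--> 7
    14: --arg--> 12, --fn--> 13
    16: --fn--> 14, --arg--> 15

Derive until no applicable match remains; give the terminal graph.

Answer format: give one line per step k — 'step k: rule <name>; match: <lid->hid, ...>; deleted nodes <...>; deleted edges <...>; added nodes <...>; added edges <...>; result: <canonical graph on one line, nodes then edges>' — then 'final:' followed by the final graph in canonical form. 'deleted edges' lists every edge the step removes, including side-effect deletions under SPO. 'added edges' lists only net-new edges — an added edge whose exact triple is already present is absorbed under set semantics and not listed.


step 1: rule r1; match: 0->12, 1->3, 2->0, 3->2, 4->7; deleted nodes 0, 3; deleted edges (3,0,fn); (3,2,arg); (5,3,arg); (5,3,fn); (12,3,fn); (12,7,arg); added nodes (none); added edges (12,2,arg); (12,7,fn); result: nodes: 2:D, 5:A, 7:O, 12:A, 13:O, 14:A, 15:D, 16:A edges: (12,2,arg); (12,7,fn); (14,12,arg); (14,13,fn); (16,14,fn); (16,15,arg)
step 2: rule r2; match: 0->16, 1->14, 2->13, 3->12, 4->15; deleted nodes 13, 14; deleted edges (14,12,arg); (14,13,fn); (16,14,fn); (16,15,arg); added nodes 17; added edges (16,15,fn); (16,17,arg); (17,12,fn); (17,15,arg); result: nodes: 2:D, 5:A, 7:O, 12:A, 15:D, 16:A, 17:A edges: (12,2,arg); (12,7,fn); (16,15,fn); (16,17,arg); (17,12,fn); (17,15,arg)
step 3: rule r2; match: 0->17, 1->12, 2->7, 3->2, 4->15; deleted nodes 7, 12; deleted edges (12,2,arg); (12,7,fn); (17,12,fn); (17,15,arg); added nodes 18; added edges (17,15,fn); (17,18,arg); (18,2,fn); (18,15,arg); result: nodes: 2:D, 5:A, 15:D, 16:A, 17:A, 18:A edges: (16,15,fn); (16,17,arg); (17,15,fn); (17,18,arg); (18,2,fn); (18,15,arg)
final:
nodes: 2:D, 5:A, 15:D, 16:A, 17:A, 18:A
edges: (16,15,fn); (16,17,arg); (17,15,fn); (17,18,arg); (18,2,fn); (18,15,arg)


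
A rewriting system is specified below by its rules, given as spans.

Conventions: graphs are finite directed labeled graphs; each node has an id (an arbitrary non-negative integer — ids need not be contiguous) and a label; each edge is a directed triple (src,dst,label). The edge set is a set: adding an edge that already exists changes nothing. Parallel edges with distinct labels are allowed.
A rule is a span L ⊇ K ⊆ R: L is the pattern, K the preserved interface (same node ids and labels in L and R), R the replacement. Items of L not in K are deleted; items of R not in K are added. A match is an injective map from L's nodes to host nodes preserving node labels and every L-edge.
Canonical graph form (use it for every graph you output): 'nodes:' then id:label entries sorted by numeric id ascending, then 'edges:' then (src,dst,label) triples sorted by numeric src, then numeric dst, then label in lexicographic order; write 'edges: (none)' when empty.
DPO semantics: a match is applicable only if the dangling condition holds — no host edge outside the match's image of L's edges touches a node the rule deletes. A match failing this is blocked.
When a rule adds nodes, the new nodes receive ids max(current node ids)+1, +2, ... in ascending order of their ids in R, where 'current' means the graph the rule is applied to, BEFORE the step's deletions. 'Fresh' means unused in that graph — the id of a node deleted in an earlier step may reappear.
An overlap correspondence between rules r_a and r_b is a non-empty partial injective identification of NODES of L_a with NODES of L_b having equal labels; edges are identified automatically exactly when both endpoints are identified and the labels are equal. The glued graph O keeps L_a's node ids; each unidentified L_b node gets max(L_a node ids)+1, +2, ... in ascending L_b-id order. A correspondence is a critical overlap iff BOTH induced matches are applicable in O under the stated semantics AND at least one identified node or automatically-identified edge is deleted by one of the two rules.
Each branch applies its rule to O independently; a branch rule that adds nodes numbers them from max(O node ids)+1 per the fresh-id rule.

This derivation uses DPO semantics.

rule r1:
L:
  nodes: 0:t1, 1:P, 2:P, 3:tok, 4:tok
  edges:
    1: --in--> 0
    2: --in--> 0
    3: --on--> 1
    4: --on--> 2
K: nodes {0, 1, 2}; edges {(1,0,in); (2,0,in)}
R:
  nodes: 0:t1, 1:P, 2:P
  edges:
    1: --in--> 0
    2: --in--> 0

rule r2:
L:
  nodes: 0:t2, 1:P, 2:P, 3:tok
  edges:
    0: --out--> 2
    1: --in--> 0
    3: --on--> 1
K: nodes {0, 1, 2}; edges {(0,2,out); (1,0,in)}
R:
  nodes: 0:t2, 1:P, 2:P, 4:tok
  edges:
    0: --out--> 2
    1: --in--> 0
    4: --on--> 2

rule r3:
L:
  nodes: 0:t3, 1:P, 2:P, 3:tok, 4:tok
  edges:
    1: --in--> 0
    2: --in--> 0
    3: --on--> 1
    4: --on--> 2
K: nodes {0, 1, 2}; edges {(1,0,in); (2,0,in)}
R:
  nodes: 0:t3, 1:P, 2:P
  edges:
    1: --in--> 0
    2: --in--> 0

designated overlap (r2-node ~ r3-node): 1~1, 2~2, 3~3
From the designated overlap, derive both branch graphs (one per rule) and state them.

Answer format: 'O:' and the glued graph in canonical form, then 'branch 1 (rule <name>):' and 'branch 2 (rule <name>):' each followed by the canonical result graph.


O:
nodes: 0:t2, 1:P, 2:P, 3:tok, 4:t3, 5:tok
edges: (0,2,out); (1,0,in); (1,4,in); (2,4,in); (3,1,on); (5,2,on)
branch 1 (rule r2):
nodes: 0:t2, 1:P, 2:P, 4:t3, 5:tok, 6:tok
edges: (0,2,out); (1,0,in); (1,4,in); (2,4,in); (5,2,on); (6,2,on)
branch 2 (rule r3):
nodes: 0:t2, 1:P, 2:P, 4:t3
edges: (0,2,out); (1,0,in); (1,4,in); (2,4,in)


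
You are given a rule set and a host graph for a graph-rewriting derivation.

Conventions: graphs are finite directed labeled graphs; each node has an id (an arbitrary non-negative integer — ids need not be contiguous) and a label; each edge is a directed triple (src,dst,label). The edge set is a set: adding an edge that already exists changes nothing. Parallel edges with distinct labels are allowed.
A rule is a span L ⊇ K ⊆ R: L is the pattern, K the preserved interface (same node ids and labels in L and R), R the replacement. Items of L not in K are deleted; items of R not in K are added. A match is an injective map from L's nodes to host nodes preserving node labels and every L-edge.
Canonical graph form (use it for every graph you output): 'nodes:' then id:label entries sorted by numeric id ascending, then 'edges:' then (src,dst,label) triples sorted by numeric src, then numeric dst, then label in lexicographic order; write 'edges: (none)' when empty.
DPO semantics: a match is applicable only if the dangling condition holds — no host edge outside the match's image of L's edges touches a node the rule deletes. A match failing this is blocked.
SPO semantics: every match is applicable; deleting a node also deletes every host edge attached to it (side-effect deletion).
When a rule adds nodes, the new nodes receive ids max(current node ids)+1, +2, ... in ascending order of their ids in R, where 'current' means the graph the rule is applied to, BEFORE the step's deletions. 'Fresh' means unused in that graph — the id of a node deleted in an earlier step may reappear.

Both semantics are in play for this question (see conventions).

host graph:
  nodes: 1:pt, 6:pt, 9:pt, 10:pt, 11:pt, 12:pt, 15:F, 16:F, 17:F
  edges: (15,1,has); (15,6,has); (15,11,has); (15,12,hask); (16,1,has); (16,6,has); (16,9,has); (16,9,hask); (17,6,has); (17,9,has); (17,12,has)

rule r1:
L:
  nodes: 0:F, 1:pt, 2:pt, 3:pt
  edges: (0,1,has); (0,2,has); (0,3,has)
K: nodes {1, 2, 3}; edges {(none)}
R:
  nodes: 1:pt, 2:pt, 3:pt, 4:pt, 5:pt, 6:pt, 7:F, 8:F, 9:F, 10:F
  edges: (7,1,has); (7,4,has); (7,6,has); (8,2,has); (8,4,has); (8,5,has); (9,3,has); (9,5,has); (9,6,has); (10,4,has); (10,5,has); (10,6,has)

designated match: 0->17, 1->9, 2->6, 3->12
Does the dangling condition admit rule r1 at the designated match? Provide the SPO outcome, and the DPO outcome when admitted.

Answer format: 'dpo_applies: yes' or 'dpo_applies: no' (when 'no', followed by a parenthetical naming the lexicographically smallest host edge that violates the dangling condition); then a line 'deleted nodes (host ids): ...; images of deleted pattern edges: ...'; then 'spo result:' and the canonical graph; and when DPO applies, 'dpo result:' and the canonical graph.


dpo_applies: yes
deleted nodes (host ids): 17; images of deleted pattern edges: (17,6,has); (17,9,has); (17,12,has)
spo result:
nodes: 1:pt, 6:pt, 9:pt, 10:pt, 11:pt, 12:pt, 15:F, 16:F, 18:pt, 19:pt, 20:pt, 21:F, 22:F, 23:F, 24:F
edges: (15,1,has); (15,6,has); (15,11,has); (15,12,hask); (16,1,has); (16,6,has); (16,9,has); (16,9,hask); (21,9,has); (21,18,has); (21,20,has); (22,6,has); (22,18,has); (22,19,has); (23,12,has); (23,19,has); (23,20,has); (24,18,has); (24,19,has); (24,20,has)
dpo result:
nodes: 1:pt, 6:pt, 9:pt, 10:pt, 11:pt, 12:pt, 15:F, 16:F, 18:pt, 19:pt, 20:pt, 21:F, 22:F, 23:F, 24:F
edges: (15,1,has); (15,6,has); (15,11,has); (15,12,hask); (16,1,has); (16,6,has); (16,9,has); (16,9,hask); (21,9,has); (21,18,has); (21,20,has); (22,6,has); (22,18,has); (22,19,has); (23,12,has); (23,19,has); (23,20,has); (24,18,has); (24,19,has); (24,20,has)


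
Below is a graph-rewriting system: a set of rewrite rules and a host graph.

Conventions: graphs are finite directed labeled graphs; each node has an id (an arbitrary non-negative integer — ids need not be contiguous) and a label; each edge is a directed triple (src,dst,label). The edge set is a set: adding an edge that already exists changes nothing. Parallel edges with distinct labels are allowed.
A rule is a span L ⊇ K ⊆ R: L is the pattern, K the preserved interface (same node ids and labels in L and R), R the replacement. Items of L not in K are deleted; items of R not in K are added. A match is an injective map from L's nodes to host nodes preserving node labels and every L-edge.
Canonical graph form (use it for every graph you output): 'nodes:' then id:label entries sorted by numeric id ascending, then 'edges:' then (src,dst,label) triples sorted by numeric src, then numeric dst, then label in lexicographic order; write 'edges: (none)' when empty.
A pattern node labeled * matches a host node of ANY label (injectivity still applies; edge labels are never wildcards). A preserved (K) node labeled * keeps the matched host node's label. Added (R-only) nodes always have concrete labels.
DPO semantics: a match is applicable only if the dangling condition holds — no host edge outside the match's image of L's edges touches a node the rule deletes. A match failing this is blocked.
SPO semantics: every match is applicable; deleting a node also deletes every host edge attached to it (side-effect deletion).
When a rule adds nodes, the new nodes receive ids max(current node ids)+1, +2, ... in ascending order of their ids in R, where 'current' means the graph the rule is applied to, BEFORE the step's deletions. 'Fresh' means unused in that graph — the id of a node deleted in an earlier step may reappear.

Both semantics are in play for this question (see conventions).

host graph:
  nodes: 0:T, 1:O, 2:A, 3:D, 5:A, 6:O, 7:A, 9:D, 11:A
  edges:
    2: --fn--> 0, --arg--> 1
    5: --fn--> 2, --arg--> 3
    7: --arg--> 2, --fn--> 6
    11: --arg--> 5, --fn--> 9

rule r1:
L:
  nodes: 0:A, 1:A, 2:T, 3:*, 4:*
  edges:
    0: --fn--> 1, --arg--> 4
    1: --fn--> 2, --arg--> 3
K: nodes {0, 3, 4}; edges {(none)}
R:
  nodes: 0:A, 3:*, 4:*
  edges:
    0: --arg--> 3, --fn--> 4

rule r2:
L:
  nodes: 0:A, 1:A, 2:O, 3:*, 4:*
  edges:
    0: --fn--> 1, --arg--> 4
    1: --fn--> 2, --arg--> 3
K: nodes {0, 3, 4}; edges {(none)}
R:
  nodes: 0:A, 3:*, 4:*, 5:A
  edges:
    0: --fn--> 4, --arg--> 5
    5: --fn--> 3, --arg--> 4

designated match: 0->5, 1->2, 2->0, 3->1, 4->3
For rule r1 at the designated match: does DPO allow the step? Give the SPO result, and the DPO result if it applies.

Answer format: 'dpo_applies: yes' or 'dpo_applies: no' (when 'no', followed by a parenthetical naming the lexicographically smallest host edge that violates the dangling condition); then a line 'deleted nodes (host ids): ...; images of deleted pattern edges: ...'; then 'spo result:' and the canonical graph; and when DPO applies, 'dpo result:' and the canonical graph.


dpo_applies: no
(the rule deletes node 2, which keeps host edge (7,2,arg) outside the match image — the dangling condition fails, DPO blocks; SPO proceeds and side-deletes such edges)
deleted nodes (host ids): 0, 2; images of deleted pattern edges: (2,0,fn); (2,1,arg); (5,2,fn); (5,3,arg)
spo result:
nodes: 1:O, 3:D, 5:A, 6:O, 7:A, 9:D, 11:A
edges: (5,1,arg); (5,3,fn); (7,6,fn); (11,5,arg); (11,9,fn)


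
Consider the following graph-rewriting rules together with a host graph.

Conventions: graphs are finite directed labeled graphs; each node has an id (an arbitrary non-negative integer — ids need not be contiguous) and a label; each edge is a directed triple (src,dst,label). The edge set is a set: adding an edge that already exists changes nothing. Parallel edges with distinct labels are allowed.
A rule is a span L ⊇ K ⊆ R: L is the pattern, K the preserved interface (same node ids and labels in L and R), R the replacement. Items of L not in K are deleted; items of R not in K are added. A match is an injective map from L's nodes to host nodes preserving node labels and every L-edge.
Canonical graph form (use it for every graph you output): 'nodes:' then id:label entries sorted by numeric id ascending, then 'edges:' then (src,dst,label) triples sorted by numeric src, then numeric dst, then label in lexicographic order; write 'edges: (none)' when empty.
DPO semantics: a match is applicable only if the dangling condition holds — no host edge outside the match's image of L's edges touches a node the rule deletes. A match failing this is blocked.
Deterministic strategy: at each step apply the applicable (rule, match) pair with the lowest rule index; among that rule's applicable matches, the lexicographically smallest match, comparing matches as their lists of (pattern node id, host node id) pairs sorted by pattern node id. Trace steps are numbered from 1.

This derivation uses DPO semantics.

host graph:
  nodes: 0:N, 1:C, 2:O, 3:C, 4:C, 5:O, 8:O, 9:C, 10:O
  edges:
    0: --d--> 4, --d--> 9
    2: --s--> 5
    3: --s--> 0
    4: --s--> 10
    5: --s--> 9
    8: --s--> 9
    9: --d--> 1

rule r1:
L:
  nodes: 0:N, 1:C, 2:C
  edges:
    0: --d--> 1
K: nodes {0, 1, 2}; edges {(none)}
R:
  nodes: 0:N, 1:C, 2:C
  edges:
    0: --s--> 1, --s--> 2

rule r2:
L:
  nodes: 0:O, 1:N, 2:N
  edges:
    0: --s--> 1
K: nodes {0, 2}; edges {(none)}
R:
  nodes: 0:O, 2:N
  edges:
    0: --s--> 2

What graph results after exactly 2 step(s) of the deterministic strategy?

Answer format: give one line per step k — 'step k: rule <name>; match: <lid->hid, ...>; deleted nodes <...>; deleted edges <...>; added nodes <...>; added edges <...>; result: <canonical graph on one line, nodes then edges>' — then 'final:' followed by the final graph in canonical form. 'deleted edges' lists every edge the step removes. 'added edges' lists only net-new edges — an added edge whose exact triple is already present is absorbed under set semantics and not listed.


step 1: rule r1; match: 0->0, 1->4, 2->1; deleted nodes (none); deleted edges (0,4,d); added nodes (none); added edges (0,1,s); (0,4,s); result: nodes: 0:N, 1:C, 2:O, 3:C, 4:C, 5:O, 8:O, 9:C, 10:O edges: (0,1,s); (0,4,s); (0,9,d); (2,5,s); (3,0,s); (4,10,s); (5,9,s); (8,9,s); (9,1,d)
step 2: rule r1; match: 0->0, 1->9, 2->1; deleted nodes (none); deleted edges (0,9,d); added nodes (none); added edges (0,9,s); result: nodes: 0:N, 1:C, 2:O, 3:C, 4:C, 5:O, 8:O, 9:C, 10:O edges: (0,1,s); (0,4,s); (0,9,s); (2,5,s); (3,0,s); (4,10,s); (5,9,s); (8,9,s); (9,1,d)
final:
nodes: 0:N, 1:C, 2:O, 3:C, 4:C, 5:O, 8:O, 9:C, 10:O
edges: (0,1,s); (0,4,s); (0,9,s); (2,5,s); (3,0,s); (4,10,s); (5,9,s); (8,9,s); (9,1,d)


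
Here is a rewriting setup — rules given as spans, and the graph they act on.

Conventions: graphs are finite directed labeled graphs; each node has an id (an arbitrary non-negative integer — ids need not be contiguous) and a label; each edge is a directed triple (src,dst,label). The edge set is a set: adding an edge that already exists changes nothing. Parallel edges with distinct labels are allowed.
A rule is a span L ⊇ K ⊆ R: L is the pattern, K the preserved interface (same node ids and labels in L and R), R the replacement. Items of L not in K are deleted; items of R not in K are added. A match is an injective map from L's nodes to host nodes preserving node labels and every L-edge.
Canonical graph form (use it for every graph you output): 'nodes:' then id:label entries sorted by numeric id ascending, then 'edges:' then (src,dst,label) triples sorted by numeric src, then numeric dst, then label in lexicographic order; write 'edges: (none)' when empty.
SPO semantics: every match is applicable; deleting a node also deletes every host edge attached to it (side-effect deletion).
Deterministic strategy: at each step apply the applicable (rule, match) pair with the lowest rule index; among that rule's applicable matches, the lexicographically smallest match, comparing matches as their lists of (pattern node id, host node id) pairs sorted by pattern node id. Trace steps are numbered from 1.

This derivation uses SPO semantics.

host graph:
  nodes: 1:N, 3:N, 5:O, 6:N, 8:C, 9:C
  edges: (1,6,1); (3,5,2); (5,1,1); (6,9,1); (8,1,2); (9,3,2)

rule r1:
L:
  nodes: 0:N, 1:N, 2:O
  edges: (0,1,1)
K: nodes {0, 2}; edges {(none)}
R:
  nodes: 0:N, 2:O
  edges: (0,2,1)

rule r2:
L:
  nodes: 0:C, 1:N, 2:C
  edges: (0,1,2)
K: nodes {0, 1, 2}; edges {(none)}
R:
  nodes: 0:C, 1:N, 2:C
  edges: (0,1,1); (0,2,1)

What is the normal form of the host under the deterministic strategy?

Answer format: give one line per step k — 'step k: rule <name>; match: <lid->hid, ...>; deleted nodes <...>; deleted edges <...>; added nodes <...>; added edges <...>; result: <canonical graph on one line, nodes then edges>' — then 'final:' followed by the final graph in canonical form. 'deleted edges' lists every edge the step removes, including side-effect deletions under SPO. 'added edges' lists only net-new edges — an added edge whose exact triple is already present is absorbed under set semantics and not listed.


step 1: rule r1; match: 0->1, 1->6, 2->5; deleted nodes 6; deleted edges (1,6,1); (6,9,1); added nodes (none); added edges (1,5,1); result: nodes: 1:N, 3:N, 5:O, 8:C, 9:C edges: (1,5,1); (3,5,2); (5,1,1); (8,1,2); (9,3,2)
step 2: rule r2; match: 0->8, 1->1, 2->9; deleted nodes (none); deleted edges (8,1,2); added nodes (none); added edges (8,1,1); (8,9,1); result: nodes: 1:N, 3:N, 5:O, 8:C, 9:C edges: (1,5,1); (3,5,2); (5,1,1); (8,1,1); (8,9,1); (9,3,2)
step 3: rule r2; match: 0->9, 1->3, 2->8; deleted nodes (none); deleted edges (9,3,2); added nodes (none); added edges (9,3,1); (9,8,1); result: nodes: 1:N, 3:N, 5:O, 8:C, 9:C edges: (1,5,1); (3,5,2); (5,1,1); (8,1,1); (8,9,1); (9,3,1); (9,8,1)
final:
nodes: 1:N, 3:N, 5:O, 8:C, 9:C
edges: (1,5,1); (3,5,2); (5,1,1); (8,1,1); (8,9,1); (9,3,1); (9,8,1)


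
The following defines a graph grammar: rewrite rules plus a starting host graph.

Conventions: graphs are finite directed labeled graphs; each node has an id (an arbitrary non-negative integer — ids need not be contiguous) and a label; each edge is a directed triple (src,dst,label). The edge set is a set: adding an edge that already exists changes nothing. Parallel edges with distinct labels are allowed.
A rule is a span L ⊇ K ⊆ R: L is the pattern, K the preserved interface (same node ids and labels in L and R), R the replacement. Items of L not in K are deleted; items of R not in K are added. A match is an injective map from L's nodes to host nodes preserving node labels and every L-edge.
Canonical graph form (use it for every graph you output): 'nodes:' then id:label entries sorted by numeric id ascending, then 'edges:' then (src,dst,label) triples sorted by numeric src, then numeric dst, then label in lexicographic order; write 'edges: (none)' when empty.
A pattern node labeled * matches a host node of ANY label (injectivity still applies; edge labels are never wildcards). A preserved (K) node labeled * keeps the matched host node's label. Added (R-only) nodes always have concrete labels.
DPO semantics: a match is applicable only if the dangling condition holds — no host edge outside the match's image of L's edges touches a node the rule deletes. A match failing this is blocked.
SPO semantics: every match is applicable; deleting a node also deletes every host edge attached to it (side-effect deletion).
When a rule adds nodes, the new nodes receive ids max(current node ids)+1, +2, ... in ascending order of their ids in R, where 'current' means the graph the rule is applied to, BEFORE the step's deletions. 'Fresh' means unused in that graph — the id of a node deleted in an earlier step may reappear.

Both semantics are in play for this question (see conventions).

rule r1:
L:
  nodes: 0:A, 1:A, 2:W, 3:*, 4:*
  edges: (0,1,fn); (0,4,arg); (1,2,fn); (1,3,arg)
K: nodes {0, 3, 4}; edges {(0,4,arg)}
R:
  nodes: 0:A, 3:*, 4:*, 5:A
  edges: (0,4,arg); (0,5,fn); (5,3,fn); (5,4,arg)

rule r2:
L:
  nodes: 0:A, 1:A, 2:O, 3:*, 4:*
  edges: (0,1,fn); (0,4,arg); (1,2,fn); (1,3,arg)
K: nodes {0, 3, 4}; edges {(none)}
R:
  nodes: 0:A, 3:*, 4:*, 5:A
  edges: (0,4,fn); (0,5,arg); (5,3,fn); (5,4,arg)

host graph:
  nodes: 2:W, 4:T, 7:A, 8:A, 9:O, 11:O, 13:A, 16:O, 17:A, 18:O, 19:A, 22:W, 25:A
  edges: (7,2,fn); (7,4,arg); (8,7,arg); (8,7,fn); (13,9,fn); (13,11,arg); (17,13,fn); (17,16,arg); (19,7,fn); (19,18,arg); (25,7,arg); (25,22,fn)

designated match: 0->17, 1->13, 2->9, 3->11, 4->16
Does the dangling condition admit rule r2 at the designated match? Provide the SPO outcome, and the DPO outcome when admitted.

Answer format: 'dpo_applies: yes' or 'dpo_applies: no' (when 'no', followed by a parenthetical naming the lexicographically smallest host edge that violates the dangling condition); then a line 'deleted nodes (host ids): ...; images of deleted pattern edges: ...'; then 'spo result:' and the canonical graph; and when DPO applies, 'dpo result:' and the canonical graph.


dpo_applies: yes
deleted nodes (host ids): 9, 13; images of deleted pattern edges: (13,9,fn); (13,11,arg); (17,13,fn); (17,16,arg)
spo result:
nodes: 2:W, 4:T, 7:A, 8:A, 11:O, 16:O, 17:A, 18:O, 19:A, 22:W, 25:A, 26:A
edges: (7,2,fn); (7,4,arg); (8,7,arg); (8,7,fn); (17,16,fn); (17,26,arg); (19,7,fn); (19,18,arg); (25,7,arg); (25,22,fn); (26,11,fn); (26,16,arg)
dpo result:
nodes: 2:W, 4:T, 7:A, 8:A, 11:O, 16:O, 17:A, 18:O, 19:A, 22:W, 25:A, 26:A
edges: (7,2,fn); (7,4,arg); (8,7,arg); (8,7,fn); (17,16,fn); (17,26,arg); (19,7,fn); (19,18,arg); (25,7,arg); (25,22,fn); (26,11,fn); (26,16,arg)
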